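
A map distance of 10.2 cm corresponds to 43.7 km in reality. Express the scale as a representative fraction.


ground = 43.7 km = 4370000 cm; RF denominator = ground / map = 4370000 / 10.2 ≈ 428431; RF = 1:428431

1:428431


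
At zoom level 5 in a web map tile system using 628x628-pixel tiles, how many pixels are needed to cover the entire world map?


tiles per axis = 2^5 = 32
total tiles = 32^2 = 1024
pixels per axis = 32 * 628 = 20096
total pixels = 20096^2 = 403849216

403849216 pixels


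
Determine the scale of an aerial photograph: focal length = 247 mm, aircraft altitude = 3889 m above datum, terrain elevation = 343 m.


scale = f / (H - h) = 247 mm / 3546 m = 247 / 3546000 = 1:14356

1:14356


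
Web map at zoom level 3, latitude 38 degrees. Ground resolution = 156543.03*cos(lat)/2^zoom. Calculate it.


res = 156543.03 * cos(38) / 2^3 = 156543.03 * 0.78801075 / 8 = 15419.7 m/pixel

15419.7 m/pixel


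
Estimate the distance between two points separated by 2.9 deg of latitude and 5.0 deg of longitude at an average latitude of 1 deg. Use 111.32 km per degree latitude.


dlat_km = 2.9 * 111.32 = 322.828
dlon_km = 5.0 * 111.32 * cos(1) ≈ 556.515
dist = sqrt(322.828^2 + 556.515^2) ≈ 643.4 km

643.4 km


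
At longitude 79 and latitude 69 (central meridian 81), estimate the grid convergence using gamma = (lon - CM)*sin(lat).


gamma = (79 - 81) * sin(69) = -2 * 0.93358 = -1.867 degrees

-1.867 degrees


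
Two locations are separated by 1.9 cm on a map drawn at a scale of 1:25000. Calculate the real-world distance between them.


ground = 1.9 cm * 25000 / 100 = 475.0 m

475.0 m


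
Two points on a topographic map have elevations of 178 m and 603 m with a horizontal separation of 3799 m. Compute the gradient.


gradient = (603 - 178) / 3799 = 425 / 3799 = 0.1119

0.1119


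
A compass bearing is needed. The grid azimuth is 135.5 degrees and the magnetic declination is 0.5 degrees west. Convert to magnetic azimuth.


magnetic azimuth = grid azimuth - declination (east +ve)
mag_az = 135.5 - -0.5 = 136.0 degrees

136.0 degrees


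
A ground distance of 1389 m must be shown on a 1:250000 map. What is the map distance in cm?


map_cm = 1389 * 100 / 250000 = 0.5556 cm ≈ 0.56 cm

0.56 cm


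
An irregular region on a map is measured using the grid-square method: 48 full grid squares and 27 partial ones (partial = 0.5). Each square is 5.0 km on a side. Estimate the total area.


effective squares = 48 + 27 * 0.5 = 61.5
area = 61.5 * 25.0 = 1537.5 km^2

1537.5 km^2


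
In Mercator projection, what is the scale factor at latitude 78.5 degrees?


SF = 1 / cos(78.5) = 1 / 0.199368 = 5.016

5.016


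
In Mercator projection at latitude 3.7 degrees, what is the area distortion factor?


area_distortion = 1/cos^2(3.7) = 1.004

1.004


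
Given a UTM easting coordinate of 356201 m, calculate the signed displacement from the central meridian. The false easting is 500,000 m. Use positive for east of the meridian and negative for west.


displacement = 356201 - 500000 = -143799 m

-143799 m


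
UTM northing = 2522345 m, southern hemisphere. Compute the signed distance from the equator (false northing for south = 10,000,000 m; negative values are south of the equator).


For southern: actual = 2522345 - 10000000 = -7477655 m

-7477655 m


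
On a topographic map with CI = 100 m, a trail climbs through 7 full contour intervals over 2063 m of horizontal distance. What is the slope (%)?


elevation change = 7 * 100 = 700 m
slope = 700 / 2063 * 100 = 33.9%

33.9%


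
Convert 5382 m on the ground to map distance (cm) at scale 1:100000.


map_cm = 5382 * 100 / 100000 = 5.382 cm ≈ 5.38 cm

5.38 cm


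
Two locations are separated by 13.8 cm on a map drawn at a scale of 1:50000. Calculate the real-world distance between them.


ground = 13.8 cm * 50000 / 100 = 6900.0 m = 6.9 km

6.9 km


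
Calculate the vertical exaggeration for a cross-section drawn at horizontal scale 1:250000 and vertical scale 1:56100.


VE = horizontal_scale / vertical_scale = 250000 / 56100 ≈ 4.5

4.5x


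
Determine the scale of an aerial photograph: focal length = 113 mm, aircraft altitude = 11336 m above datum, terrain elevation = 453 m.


scale = f / (H - h) = 113 mm / 10883 m = 113 / 10883000 = 1:96310

1:96310


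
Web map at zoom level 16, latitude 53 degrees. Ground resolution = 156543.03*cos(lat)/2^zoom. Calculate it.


res = 156543.03 * cos(53) / 2^16 = 156543.03 * 0.60181502 / 65536 = 1.44 m/pixel

1.44 m/pixel


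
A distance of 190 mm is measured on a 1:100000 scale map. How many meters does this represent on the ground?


ground = 190 mm * 100000 / 1000 = 19000.0 m

19000.0 m


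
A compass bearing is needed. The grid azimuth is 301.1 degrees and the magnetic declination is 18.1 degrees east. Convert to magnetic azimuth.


magnetic azimuth = grid azimuth - declination (east +ve)
mag_az = 301.1 - 18.1 = 283.0 degrees

283.0 degrees


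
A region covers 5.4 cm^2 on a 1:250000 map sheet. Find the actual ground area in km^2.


ground_area = 5.4 * (250000/100)^2 = 33750000.0 m^2 = 33.75 km^2

33.75 km^2


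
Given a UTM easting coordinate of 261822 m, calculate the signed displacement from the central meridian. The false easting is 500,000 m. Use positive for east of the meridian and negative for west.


displacement = 261822 - 500000 = -238178 m

-238178 m


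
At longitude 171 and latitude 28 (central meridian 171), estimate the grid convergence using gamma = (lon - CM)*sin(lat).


gamma = (171 - 171) * sin(28) = 0 * 0.469472 = 0.0 degrees

0.0 degrees


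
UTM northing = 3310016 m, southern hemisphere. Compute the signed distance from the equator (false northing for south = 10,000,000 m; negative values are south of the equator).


For southern: actual = 3310016 - 10000000 = -6689984 m

-6689984 m


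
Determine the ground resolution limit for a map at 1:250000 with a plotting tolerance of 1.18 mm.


ground = 1.18 mm * 250000 / 1000 = 295.0 m

295.0 m


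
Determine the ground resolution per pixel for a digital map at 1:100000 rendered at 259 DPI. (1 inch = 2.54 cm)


pixel_cm = 2.54 / 259 ≈ 0.009807 cm
ground = pixel_cm * 100000 / 100 = 2.54 * 100000 / (259 * 100) = 254000 / 25900 ≈ 9.81 m

9.81 m


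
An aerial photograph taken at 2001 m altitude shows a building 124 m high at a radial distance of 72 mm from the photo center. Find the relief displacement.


d = h * r / H = 124 * 72 / 2001 = 4.46 mm

4.46 mm


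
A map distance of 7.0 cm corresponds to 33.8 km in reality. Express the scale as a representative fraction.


ground = 33.8 km = 3380000 cm; RF denominator = ground / map = 3380000 / 7.0 ≈ 482857; RF = 1:482857

1:482857


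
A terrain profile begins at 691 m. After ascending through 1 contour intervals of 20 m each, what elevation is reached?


elevation = 691 + 1 * 20 = 711 m

711 m


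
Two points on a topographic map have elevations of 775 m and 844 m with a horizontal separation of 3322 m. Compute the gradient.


gradient = (844 - 775) / 3322 = 69 / 3322 = 0.0208

0.0208


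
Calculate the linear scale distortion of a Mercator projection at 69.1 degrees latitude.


SF = 1 / cos(69.1) = 1 / 0.356738 = 2.803

2.803


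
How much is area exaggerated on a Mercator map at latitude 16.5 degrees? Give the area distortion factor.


area_distortion = 1/cos^2(16.5) = 1.088

1.088


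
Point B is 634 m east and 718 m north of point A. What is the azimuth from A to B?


az = atan2(634, 718) = 41.4 deg
adjusted to 0-360: 41.4 degrees

41.4 degrees


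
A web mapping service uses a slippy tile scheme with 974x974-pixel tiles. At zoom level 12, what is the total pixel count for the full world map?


tiles per axis = 2^12 = 4096
total tiles = 4096^2 = 16777216
pixels per axis = 4096 * 974 = 3989504
total pixels = 3989504^2 = 15916142166016

15916142166016 pixels


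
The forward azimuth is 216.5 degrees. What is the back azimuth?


back azimuth = (216.5 + 180) mod 360 = 36.5 degrees

36.5 degrees


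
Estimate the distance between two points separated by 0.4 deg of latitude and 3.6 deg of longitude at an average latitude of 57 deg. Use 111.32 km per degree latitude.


dlat_km = 0.4 * 111.32 = 44.528
dlon_km = 3.6 * 111.32 * cos(57) ≈ 218.265
dist = sqrt(44.528^2 + 218.265^2) ≈ 222.8 km

222.8 km


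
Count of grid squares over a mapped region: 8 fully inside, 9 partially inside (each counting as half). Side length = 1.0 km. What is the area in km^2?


effective squares = 8 + 9 * 0.5 = 12.5
area = 12.5 * 1.0 = 12.5 km^2

12.5 km^2


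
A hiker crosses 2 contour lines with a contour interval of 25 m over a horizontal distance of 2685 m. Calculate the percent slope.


elevation change = 2 * 25 = 50 m
slope = 50 / 2685 * 100 = 1.9%

1.9%


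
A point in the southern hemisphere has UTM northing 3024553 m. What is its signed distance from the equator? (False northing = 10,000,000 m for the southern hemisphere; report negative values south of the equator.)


For southern: actual = 3024553 - 10000000 = -6975447 m

-6975447 m


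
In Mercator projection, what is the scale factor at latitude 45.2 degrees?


SF = 1 / cos(45.2) = 1 / 0.704634 = 1.419

1.419


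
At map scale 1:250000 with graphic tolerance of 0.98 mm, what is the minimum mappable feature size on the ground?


ground = 0.98 mm * 250000 / 1000 = 245.0 m

245.0 m


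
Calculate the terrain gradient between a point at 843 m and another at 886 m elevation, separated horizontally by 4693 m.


gradient = (886 - 843) / 4693 = 43 / 4693 = 0.0092

0.0092


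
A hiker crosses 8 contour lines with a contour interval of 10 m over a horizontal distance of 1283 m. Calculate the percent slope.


elevation change = 8 * 10 = 80 m
slope = 80 / 1283 * 100 = 6.2%

6.2%


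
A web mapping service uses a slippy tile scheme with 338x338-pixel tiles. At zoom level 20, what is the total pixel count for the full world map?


tiles per axis = 2^20 = 1048576
total tiles = 1048576^2 = 1099511627776
pixels per axis = 1048576 * 338 = 354418688
total pixels = 354418688^2 = 125612606403641344

125612606403641344 pixels


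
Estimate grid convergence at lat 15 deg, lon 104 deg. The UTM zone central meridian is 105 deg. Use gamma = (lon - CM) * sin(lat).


gamma = (104 - 105) * sin(15) = -1 * 0.258819 = -0.259 degrees

-0.259 degrees


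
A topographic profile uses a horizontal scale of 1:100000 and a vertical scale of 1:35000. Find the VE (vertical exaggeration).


VE = horizontal_scale / vertical_scale = 100000 / 35000 ≈ 2.9

2.9x


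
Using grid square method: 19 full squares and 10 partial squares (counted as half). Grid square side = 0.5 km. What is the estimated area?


effective squares = 19 + 10 * 0.5 = 24.0
area = 24.0 * 0.25 = 6.0 km^2

6.0 km^2


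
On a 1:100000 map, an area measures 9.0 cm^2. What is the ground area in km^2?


ground_area = 9.0 * (100000/100)^2 = 9000000.0 m^2 = 9.0 km^2

9.0 km^2


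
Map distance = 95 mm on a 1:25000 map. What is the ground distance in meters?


ground = 95 mm * 25000 / 1000 = 2375.0 m

2375.0 m


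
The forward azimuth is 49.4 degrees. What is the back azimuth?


back azimuth = (49.4 + 180) mod 360 = 229.4 degrees

229.4 degrees


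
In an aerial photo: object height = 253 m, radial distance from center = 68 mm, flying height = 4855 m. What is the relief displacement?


d = h * r / H = 253 * 68 / 4855 = 3.54 mm

3.54 mm


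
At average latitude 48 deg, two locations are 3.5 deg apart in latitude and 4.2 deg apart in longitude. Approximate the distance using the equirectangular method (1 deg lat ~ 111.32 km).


dlat_km = 3.5 * 111.32 = 389.62
dlon_km = 4.2 * 111.32 * cos(48) ≈ 312.848
dist = sqrt(389.62^2 + 312.848^2) ≈ 499.7 km

499.7 km


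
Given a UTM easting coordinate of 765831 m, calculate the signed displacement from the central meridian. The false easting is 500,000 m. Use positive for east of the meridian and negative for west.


displacement = 765831 - 500000 = 265831 m

265831 m


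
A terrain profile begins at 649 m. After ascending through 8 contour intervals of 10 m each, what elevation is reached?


elevation = 649 + 8 * 10 = 729 m

729 m


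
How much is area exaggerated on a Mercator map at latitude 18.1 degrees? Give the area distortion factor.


area_distortion = 1/cos^2(18.1) = 1.107

1.107


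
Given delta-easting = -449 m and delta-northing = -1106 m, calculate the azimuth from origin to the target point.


az = atan2(-449, -1106) = -157.9 deg
adjusted to 0-360: 202.1 degrees

202.1 degrees


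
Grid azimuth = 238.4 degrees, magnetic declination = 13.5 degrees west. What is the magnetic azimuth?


magnetic azimuth = grid azimuth - declination (east +ve)
mag_az = 238.4 - -13.5 = 251.9 degrees

251.9 degrees


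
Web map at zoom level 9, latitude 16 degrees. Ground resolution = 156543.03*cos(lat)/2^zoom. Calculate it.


res = 156543.03 * cos(16) / 2^9 = 156543.03 * 0.9612617 / 512 = 293.9 m/pixel

293.9 m/pixel


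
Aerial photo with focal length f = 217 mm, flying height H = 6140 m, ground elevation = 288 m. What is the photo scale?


scale = f / (H - h) = 217 mm / 5852 m = 217 / 5852000 = 1:26968

1:26968


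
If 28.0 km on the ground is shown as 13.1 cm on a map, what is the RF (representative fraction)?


ground = 28.0 km = 2800000 cm; RF denominator = ground / map = 2800000 / 13.1 ≈ 213740; RF = 1:213740

1:213740


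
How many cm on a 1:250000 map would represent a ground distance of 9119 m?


map_cm = 9119 * 100 / 250000 = 3.6476 cm ≈ 3.65 cm

3.65 cm


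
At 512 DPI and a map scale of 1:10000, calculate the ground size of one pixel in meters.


pixel_cm = 2.54 / 512 ≈ 0.004961 cm
ground = pixel_cm * 10000 / 100 = 2.54 * 10000 / (512 * 100) = 25400 / 51200 ≈ 0.5 m

0.5 m


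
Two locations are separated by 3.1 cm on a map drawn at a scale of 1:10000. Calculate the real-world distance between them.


ground = 3.1 cm * 10000 / 100 = 310.0 m

310.0 m


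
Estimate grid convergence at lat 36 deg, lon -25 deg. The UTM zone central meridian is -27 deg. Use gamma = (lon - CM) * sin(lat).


gamma = (-25 - -27) * sin(36) = 2 * 0.587785 = 1.176 degrees

1.176 degrees


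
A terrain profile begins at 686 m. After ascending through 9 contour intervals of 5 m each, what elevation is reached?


elevation = 686 + 9 * 5 = 731 m

731 m


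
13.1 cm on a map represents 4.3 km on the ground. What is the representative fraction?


ground = 4.3 km = 430000 cm; RF denominator = ground / map = 430000 / 13.1 ≈ 32824; RF = 1:32824

1:32824


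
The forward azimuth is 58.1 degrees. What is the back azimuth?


back azimuth = (58.1 + 180) mod 360 = 238.1 degrees

238.1 degrees


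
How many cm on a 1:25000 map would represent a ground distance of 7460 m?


map_cm = 7460 * 100 / 25000 = 29.84 cm

29.84 cm


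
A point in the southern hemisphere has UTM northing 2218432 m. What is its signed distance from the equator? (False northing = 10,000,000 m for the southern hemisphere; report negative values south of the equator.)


For southern: actual = 2218432 - 10000000 = -7781568 m

-7781568 m


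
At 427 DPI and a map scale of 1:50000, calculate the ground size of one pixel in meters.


pixel_cm = 2.54 / 427 ≈ 0.005948 cm
ground = pixel_cm * 50000 / 100 = 2.54 * 50000 / (427 * 100) = 127000 / 42700 ≈ 2.97 m

2.97 m


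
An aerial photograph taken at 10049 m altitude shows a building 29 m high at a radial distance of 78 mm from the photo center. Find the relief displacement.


d = h * r / H = 29 * 78 / 10049 = 0.23 mm

0.23 mm


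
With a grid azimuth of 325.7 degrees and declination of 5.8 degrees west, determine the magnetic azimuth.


magnetic azimuth = grid azimuth - declination (east +ve)
mag_az = 325.7 - -5.8 = 331.5 degrees

331.5 degrees


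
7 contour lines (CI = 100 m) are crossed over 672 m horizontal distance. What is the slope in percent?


elevation change = 7 * 100 = 700 m
slope = 700 / 672 * 100 = 104.2%

104.2%


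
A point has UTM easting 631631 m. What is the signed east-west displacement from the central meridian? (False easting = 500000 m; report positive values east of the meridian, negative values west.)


displacement = 631631 - 500000 = 131631 m

131631 m


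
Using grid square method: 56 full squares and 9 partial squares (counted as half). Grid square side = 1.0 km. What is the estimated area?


effective squares = 56 + 9 * 0.5 = 60.5
area = 60.5 * 1.0 = 60.5 km^2

60.5 km^2


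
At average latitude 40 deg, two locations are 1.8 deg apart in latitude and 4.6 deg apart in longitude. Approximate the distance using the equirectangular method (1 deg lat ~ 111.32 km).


dlat_km = 1.8 * 111.32 = 200.376
dlon_km = 4.6 * 111.32 * cos(40) ≈ 392.27
dist = sqrt(200.376^2 + 392.27^2) ≈ 440.5 km

440.5 km


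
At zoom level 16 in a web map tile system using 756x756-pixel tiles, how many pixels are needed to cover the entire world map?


tiles per axis = 2^16 = 65536
total tiles = 65536^2 = 4294967296
pixels per axis = 65536 * 756 = 49545216
total pixels = 49545216^2 = 2454728428486656

2454728428486656 pixels


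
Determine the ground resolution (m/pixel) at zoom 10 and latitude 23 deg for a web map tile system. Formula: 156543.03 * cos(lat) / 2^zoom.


res = 156543.03 * cos(23) / 2^10 = 156543.03 * 0.92050485 / 1024 = 140.72 m/pixel

140.72 m/pixel


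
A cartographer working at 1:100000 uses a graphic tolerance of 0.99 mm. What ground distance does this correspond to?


ground = 0.99 mm * 100000 / 1000 = 99.0 m

99.0 m


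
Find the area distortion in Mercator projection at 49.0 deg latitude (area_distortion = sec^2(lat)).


area_distortion = 1/cos^2(49.0) = 2.323

2.323


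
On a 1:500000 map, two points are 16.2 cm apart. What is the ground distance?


ground = 16.2 cm * 500000 / 100 = 81000.0 m = 81.0 km

81.0 km


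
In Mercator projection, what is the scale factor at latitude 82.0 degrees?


SF = 1 / cos(82.0) = 1 / 0.139173 = 7.185

7.185


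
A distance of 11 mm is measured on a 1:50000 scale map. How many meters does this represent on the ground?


ground = 11 mm * 50000 / 1000 = 550.0 m

550.0 m


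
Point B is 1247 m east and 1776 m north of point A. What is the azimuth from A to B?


az = atan2(1247, 1776) = 35.1 deg
adjusted to 0-360: 35.1 degrees

35.1 degrees


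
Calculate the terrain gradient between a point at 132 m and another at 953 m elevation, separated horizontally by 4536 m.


gradient = (953 - 132) / 4536 = 821 / 4536 = 0.181

0.181


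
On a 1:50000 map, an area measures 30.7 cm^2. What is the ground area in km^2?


ground_area = 30.7 * (50000/100)^2 = 7675000.0 m^2 = 7.675 km^2

7.675 km^2


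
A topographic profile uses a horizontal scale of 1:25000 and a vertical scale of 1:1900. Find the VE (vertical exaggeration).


VE = horizontal_scale / vertical_scale = 25000 / 1900 ≈ 13.2

13.2x


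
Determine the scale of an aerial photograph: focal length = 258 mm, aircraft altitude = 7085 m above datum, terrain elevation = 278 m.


scale = f / (H - h) = 258 mm / 6807 m = 258 / 6807000 = 1:26384

1:26384


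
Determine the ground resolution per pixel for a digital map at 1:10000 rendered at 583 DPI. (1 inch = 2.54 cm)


pixel_cm = 2.54 / 583 ≈ 0.004357 cm
ground = pixel_cm * 10000 / 100 = 2.54 * 10000 / (583 * 100) = 25400 / 58300 ≈ 0.44 m

0.44 m


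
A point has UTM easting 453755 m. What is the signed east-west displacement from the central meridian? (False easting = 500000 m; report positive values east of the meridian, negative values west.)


displacement = 453755 - 500000 = -46245 m

-46245 m


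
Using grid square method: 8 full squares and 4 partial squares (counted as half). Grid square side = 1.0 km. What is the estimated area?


effective squares = 8 + 4 * 0.5 = 10.0
area = 10.0 * 1.0 = 10.0 km^2

10.0 km^2


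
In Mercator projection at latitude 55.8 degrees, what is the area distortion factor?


area_distortion = 1/cos^2(55.8) = 3.165

3.165


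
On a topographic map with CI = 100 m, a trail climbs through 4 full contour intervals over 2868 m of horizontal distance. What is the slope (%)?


elevation change = 4 * 100 = 400 m
slope = 400 / 2868 * 100 = 13.9%

13.9%


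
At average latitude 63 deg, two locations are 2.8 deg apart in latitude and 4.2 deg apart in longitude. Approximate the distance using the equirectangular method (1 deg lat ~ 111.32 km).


dlat_km = 2.8 * 111.32 = 311.696
dlon_km = 4.2 * 111.32 * cos(63) ≈ 212.261
dist = sqrt(311.696^2 + 212.261^2) ≈ 377.1 km

377.1 km


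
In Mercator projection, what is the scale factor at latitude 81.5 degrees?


SF = 1 / cos(81.5) = 1 / 0.147809 = 6.765

6.765


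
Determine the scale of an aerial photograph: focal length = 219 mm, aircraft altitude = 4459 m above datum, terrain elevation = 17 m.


scale = f / (H - h) = 219 mm / 4442 m = 219 / 4442000 = 1:20283

1:20283


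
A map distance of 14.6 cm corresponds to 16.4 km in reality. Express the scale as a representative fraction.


ground = 16.4 km = 1640000 cm; RF denominator = ground / map = 1640000 / 14.6 ≈ 112329; RF = 1:112329

1:112329


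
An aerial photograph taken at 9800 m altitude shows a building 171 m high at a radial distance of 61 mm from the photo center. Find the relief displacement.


d = h * r / H = 171 * 61 / 9800 = 1.06 mm

1.06 mm


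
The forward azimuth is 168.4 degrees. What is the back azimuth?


back azimuth = (168.4 + 180) mod 360 = 348.4 degrees

348.4 degrees


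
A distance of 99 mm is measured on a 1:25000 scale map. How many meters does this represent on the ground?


ground = 99 mm * 25000 / 1000 = 2475.0 m

2475.0 m


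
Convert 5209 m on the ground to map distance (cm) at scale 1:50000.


map_cm = 5209 * 100 / 50000 = 10.418 cm ≈ 10.42 cm

10.42 cm


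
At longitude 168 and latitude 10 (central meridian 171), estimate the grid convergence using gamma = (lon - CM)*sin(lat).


gamma = (168 - 171) * sin(10) = -3 * 0.173648 = -0.521 degrees

-0.521 degrees


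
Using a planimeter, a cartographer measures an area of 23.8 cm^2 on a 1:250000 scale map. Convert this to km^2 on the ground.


ground_area = 23.8 * (250000/100)^2 = 148750000.0 m^2 = 148.75 km^2

148.75 km^2


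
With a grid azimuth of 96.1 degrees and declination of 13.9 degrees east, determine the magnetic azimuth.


magnetic azimuth = grid azimuth - declination (east +ve)
mag_az = 96.1 - 13.9 = 82.2 degrees

82.2 degrees


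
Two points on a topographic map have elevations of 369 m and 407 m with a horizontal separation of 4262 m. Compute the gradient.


gradient = (407 - 369) / 4262 = 38 / 4262 = 0.0089

0.0089


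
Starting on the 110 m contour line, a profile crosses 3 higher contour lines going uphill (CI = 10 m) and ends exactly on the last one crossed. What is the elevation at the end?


elevation = 110 + 3 * 10 = 140 m

140 m


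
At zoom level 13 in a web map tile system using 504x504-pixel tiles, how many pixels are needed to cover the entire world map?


tiles per axis = 2^13 = 8192
total tiles = 8192^2 = 67108864
pixels per axis = 8192 * 504 = 4128768
total pixels = 4128768^2 = 17046725197824

17046725197824 pixels


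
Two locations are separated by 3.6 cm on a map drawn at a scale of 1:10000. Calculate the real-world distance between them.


ground = 3.6 cm * 10000 / 100 = 360.0 m

360.0 m


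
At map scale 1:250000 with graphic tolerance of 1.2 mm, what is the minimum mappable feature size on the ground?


ground = 1.2 mm * 250000 / 1000 = 300.0 m

300.0 m


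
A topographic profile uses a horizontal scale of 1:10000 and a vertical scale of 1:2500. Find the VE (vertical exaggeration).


VE = horizontal_scale / vertical_scale = 10000 / 2500 = 4.0

4.0x


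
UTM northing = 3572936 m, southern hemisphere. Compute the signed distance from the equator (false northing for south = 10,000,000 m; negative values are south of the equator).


For southern: actual = 3572936 - 10000000 = -6427064 m

-6427064 m


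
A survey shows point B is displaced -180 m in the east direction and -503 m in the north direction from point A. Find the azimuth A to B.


az = atan2(-180, -503) = -160.3 deg
adjusted to 0-360: 199.7 degrees

199.7 degrees


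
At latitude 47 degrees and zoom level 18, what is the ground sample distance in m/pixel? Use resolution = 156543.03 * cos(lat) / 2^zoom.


res = 156543.03 * cos(47) / 2^18 = 156543.03 * 0.68199836 / 262144 = 0.41 m/pixel

0.41 m/pixel


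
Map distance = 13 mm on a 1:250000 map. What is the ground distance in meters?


ground = 13 mm * 250000 / 1000 = 3250.0 m

3250.0 m


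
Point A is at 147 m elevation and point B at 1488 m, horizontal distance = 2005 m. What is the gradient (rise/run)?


gradient = (1488 - 147) / 2005 = 1341 / 2005 = 0.6688

0.6688


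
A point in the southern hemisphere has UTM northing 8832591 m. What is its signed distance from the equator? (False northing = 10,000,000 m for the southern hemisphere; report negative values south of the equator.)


For southern: actual = 8832591 - 10000000 = -1167409 m

-1167409 m


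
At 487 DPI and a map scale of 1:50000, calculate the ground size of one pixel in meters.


pixel_cm = 2.54 / 487 ≈ 0.005216 cm
ground = pixel_cm * 50000 / 100 = 2.54 * 50000 / (487 * 100) = 127000 / 48700 ≈ 2.61 m

2.61 m


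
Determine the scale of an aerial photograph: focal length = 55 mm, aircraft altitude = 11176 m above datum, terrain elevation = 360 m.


scale = f / (H - h) = 55 mm / 10816 m = 55 / 10816000 = 1:196655

1:196655


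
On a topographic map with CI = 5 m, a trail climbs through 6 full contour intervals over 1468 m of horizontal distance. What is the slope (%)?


elevation change = 6 * 5 = 30 m
slope = 30 / 1468 * 100 = 2.0%

2.0%


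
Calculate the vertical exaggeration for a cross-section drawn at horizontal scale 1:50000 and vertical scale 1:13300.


VE = horizontal_scale / vertical_scale = 50000 / 13300 ≈ 3.8

3.8x


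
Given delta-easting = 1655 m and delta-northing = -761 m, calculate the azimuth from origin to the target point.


az = atan2(1655, -761) = 114.7 deg
adjusted to 0-360: 114.7 degrees

114.7 degrees


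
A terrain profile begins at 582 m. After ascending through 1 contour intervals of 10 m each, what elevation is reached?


elevation = 582 + 1 * 10 = 592 m

592 m


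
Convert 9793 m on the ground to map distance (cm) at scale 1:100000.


map_cm = 9793 * 100 / 100000 = 9.793 cm ≈ 9.79 cm

9.79 cm


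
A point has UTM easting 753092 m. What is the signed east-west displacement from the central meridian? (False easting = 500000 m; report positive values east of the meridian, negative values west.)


displacement = 753092 - 500000 = 253092 m

253092 m


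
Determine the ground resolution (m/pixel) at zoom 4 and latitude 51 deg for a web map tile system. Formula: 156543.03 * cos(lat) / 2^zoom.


res = 156543.03 * cos(51) / 2^4 = 156543.03 * 0.62932039 / 16 = 6157.23 m/pixel

6157.23 m/pixel


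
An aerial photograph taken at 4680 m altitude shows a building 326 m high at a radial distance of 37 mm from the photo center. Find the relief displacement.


d = h * r / H = 326 * 37 / 4680 = 2.58 mm

2.58 mm


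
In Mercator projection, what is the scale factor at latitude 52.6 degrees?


SF = 1 / cos(52.6) = 1 / 0.607376 = 1.646

1.646


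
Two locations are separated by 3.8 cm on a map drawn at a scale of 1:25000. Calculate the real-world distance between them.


ground = 3.8 cm * 25000 / 100 = 950.0 m

950.0 m


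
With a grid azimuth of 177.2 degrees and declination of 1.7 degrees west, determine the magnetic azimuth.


magnetic azimuth = grid azimuth - declination (east +ve)
mag_az = 177.2 - -1.7 = 178.9 degrees

178.9 degrees


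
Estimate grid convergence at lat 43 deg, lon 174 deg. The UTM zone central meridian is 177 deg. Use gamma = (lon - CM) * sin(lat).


gamma = (174 - 177) * sin(43) = -3 * 0.681998 = -2.046 degrees

-2.046 degrees


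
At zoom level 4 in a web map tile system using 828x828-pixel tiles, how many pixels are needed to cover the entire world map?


tiles per axis = 2^4 = 16
total tiles = 16^2 = 256
pixels per axis = 16 * 828 = 13248
total pixels = 13248^2 = 175509504

175509504 pixels


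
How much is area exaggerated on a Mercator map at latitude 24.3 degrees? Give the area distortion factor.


area_distortion = 1/cos^2(24.3) = 1.204

1.204


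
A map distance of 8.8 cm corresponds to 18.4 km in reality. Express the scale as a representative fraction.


ground = 18.4 km = 1840000 cm; RF denominator = ground / map = 1840000 / 8.8 ≈ 209091; RF = 1:209091

1:209091


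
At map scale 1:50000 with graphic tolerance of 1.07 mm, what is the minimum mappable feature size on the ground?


ground = 1.07 mm * 50000 / 1000 = 53.5 m

53.5 m


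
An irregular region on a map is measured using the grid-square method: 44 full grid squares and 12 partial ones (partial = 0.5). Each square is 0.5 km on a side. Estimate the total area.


effective squares = 44 + 12 * 0.5 = 50.0
area = 50.0 * 0.25 = 12.5 km^2

12.5 km^2


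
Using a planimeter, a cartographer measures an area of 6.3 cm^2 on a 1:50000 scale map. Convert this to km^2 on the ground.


ground_area = 6.3 * (50000/100)^2 = 1575000.0 m^2 = 1.575 km^2

1.575 km^2


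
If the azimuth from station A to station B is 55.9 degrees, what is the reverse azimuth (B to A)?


back azimuth = (55.9 + 180) mod 360 = 235.9 degrees

235.9 degrees


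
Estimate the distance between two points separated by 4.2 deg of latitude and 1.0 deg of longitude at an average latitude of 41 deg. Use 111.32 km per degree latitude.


dlat_km = 4.2 * 111.32 = 467.544
dlon_km = 1.0 * 111.32 * cos(41) ≈ 84.014
dist = sqrt(467.544^2 + 84.014^2) ≈ 475.0 km

475.0 km


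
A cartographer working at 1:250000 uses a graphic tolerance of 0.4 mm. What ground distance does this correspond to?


ground = 0.4 mm * 250000 / 1000 = 100.0 m

100.0 m


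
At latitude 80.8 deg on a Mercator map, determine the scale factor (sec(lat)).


SF = 1 / cos(80.8) = 1 / 0.159881 = 6.255

6.255


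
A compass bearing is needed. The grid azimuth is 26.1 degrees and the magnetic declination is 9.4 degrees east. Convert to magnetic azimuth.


magnetic azimuth = grid azimuth - declination (east +ve)
mag_az = 26.1 - 9.4 = 16.7 degrees

16.7 degrees


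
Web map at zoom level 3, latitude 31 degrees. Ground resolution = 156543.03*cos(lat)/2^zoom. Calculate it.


res = 156543.03 * cos(31) / 2^3 = 156543.03 * 0.8571673 / 8 = 16772.95 m/pixel

16772.95 m/pixel


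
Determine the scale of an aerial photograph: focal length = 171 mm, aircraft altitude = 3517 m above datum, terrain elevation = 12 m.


scale = f / (H - h) = 171 mm / 3505 m = 171 / 3505000 = 1:20497

1:20497


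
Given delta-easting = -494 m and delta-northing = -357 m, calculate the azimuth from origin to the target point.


az = atan2(-494, -357) = -125.9 deg
adjusted to 0-360: 234.1 degrees

234.1 degrees


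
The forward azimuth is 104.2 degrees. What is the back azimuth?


back azimuth = (104.2 + 180) mod 360 = 284.2 degrees

284.2 degrees


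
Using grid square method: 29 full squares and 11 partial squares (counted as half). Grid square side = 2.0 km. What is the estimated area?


effective squares = 29 + 11 * 0.5 = 34.5
area = 34.5 * 4.0 = 138.0 km^2

138.0 km^2


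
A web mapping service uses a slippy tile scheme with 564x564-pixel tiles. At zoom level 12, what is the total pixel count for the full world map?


tiles per axis = 2^12 = 4096
total tiles = 4096^2 = 16777216
pixels per axis = 4096 * 564 = 2310144
total pixels = 2310144^2 = 5336765300736

5336765300736 pixels


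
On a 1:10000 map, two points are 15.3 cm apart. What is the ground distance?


ground = 15.3 cm * 10000 / 100 = 1530.0 m = 1.53 km

1.53 km


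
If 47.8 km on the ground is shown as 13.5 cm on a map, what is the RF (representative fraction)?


ground = 47.8 km = 4780000 cm; RF denominator = ground / map = 4780000 / 13.5 ≈ 354074; RF = 1:354074

1:354074


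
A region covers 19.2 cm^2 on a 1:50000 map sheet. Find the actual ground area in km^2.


ground_area = 19.2 * (50000/100)^2 = 4800000.0 m^2 = 4.8 km^2

4.8 km^2


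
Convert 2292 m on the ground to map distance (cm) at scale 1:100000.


map_cm = 2292 * 100 / 100000 = 2.292 cm ≈ 2.29 cm

2.29 cm


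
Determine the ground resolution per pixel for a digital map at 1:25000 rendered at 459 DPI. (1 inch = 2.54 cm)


pixel_cm = 2.54 / 459 ≈ 0.005534 cm
ground = pixel_cm * 25000 / 100 = 2.54 * 25000 / (459 * 100) = 63500 / 45900 ≈ 1.38 m

1.38 m


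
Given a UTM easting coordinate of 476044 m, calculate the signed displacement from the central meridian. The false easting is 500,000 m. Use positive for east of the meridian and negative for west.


displacement = 476044 - 500000 = -23956 m

-23956 m


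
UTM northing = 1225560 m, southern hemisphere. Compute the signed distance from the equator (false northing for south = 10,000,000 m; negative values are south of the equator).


For southern: actual = 1225560 - 10000000 = -8774440 m

-8774440 m


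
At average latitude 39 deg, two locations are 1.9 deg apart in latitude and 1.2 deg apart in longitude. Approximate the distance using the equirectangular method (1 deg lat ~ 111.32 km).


dlat_km = 1.9 * 111.32 = 211.508
dlon_km = 1.2 * 111.32 * cos(39) ≈ 103.814
dist = sqrt(211.508^2 + 103.814^2) ≈ 235.6 km

235.6 km


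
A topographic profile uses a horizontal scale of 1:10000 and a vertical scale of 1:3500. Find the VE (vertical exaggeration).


VE = horizontal_scale / vertical_scale = 10000 / 3500 ≈ 2.9

2.9x


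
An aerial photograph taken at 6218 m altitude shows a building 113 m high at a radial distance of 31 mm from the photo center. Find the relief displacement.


d = h * r / H = 113 * 31 / 6218 = 0.56 mm

0.56 mm


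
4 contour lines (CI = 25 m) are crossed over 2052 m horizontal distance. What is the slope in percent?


elevation change = 4 * 25 = 100 m
slope = 100 / 2052 * 100 = 4.9%

4.9%


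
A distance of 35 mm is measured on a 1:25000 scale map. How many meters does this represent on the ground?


ground = 35 mm * 25000 / 1000 = 875.0 m

875.0 m


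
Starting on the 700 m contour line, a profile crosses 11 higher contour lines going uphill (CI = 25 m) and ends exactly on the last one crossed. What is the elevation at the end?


elevation = 700 + 11 * 25 = 975 m

975 m


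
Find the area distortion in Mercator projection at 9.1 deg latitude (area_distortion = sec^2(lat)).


area_distortion = 1/cos^2(9.1) = 1.026

1.026


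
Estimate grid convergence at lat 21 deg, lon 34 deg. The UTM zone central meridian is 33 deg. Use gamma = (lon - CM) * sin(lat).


gamma = (34 - 33) * sin(21) = 1 * 0.358368 = 0.358 degrees

0.358 degrees


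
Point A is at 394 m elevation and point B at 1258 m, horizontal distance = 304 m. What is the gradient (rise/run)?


gradient = (1258 - 394) / 304 = 864 / 304 = 2.8421

2.8421


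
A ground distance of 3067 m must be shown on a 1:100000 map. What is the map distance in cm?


map_cm = 3067 * 100 / 100000 = 3.067 cm ≈ 3.07 cm

3.07 cm


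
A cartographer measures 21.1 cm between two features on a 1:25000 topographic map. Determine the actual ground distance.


ground = 21.1 cm * 25000 / 100 = 5275.0 m = 5.275 km

5.275 km


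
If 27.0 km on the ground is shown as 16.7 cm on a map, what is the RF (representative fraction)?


ground = 27.0 km = 2700000 cm; RF denominator = ground / map = 2700000 / 16.7 ≈ 161677; RF = 1:161677

1:161677


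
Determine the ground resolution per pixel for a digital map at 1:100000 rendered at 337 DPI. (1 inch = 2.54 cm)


pixel_cm = 2.54 / 337 ≈ 0.007537 cm
ground = pixel_cm * 100000 / 100 = 2.54 * 100000 / (337 * 100) = 254000 / 33700 ≈ 7.54 m

7.54 m


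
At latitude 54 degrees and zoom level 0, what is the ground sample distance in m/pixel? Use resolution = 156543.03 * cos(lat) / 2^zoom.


res = 156543.03 * cos(54) / 2^0 = 156543.03 * 0.58778525 / 1 = 92013.68 m/pixel

92013.68 m/pixel


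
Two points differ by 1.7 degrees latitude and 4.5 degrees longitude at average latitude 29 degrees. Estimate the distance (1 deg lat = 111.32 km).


dlat_km = 1.7 * 111.32 = 189.244
dlon_km = 4.5 * 111.32 * cos(29) ≈ 438.132
dist = sqrt(189.244^2 + 438.132^2) ≈ 477.3 km

477.3 km


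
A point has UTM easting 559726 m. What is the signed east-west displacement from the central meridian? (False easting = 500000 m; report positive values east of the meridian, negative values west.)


displacement = 559726 - 500000 = 59726 m

59726 m


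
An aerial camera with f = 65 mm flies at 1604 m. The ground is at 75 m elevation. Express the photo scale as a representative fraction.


scale = f / (H - h) = 65 mm / 1529 m = 65 / 1529000 = 1:23523

1:23523


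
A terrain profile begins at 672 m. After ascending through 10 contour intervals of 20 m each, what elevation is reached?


elevation = 672 + 10 * 20 = 872 m

872 m


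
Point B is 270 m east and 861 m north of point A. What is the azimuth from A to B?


az = atan2(270, 861) = 17.4 deg
adjusted to 0-360: 17.4 degrees

17.4 degrees


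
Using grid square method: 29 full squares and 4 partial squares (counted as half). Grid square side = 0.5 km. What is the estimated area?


effective squares = 29 + 4 * 0.5 = 31.0
area = 31.0 * 0.25 = 7.75 km^2

7.75 km^2


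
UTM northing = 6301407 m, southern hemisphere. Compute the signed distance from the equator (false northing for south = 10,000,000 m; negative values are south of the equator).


For southern: actual = 6301407 - 10000000 = -3698593 m

-3698593 m


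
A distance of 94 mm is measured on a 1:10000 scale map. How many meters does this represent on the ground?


ground = 94 mm * 10000 / 1000 = 940.0 m

940.0 m


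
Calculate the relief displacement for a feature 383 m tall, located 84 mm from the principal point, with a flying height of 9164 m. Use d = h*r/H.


d = h * r / H = 383 * 84 / 9164 = 3.51 mm

3.51 mm


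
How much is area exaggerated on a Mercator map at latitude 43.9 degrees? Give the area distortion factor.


area_distortion = 1/cos^2(43.9) = 1.926

1.926


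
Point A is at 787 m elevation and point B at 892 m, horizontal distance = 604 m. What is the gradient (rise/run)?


gradient = (892 - 787) / 604 = 105 / 604 = 0.1738

0.1738


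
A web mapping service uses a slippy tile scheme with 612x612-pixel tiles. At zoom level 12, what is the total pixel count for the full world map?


tiles per axis = 2^12 = 4096
total tiles = 4096^2 = 16777216
pixels per axis = 4096 * 612 = 2506752
total pixels = 2506752^2 = 6283805589504

6283805589504 pixels


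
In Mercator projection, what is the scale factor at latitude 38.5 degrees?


SF = 1 / cos(38.5) = 1 / 0.782608 = 1.278

1.278


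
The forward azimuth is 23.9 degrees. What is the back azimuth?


back azimuth = (23.9 + 180) mod 360 = 203.9 degrees

203.9 degrees


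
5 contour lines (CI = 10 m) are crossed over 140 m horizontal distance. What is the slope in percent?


elevation change = 5 * 10 = 50 m
slope = 50 / 140 * 100 = 35.7%

35.7%
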